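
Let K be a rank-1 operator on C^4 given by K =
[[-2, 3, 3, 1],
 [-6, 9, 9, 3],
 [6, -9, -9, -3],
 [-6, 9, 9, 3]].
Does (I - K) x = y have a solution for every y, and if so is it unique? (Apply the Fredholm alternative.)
(I - K) is singular (det(I - K) = 0, i.e. 1 ∈ sigma(K)). (I - K) x = y is solvable iff y ⊥ ker((I - K)^*) = span{(-2, 3, 3, 1)}, i.e. iff -2y_1 + 3y_2 + 3y_3 + y_4 = 0. When solvable, the solutions are x = y + c·(1, 3, -3, 3), c arbitrary (ker(I - K) = span{(1, 3, -3, 3)}, dimension 1).

K has rank 1, so it is an outer product K = u v^T: every row of K is a multiple of one row vector. Reading off the entries, u = (1, 3, -3, 3) and v = (-2, 3, 3, 1) (row i of K equals u_i·v^T). A rank-one matrix u v^T satisfies K u = u (v·u) and kills the (3)-dimensional subspace v^⊥, so its characteristic polynomial is lambda^3 (lambda - v·u) with v·u = tr K = 1. Hence the eigenvalues of I - K are 1 (multiplicity 3) and 1 - (1) = 0, so det(I - K) = 0. (Direct check: I - K =
[[3, -3, -3, -1],
 [6, -8, -9, -3],
 [-6, 9, 10, 3],
 [6, -9, -9, -2]]
has determinant 0.) So 1 is an eigenvalue of K and (I - K) is not invertible. The finite-dimensional Fredholm alternative says: either (I - K) is invertible, or ker(I - K) ≠ {0} and then range(I - K) = ker((I - K)^*)^⊥, with dim ker(I - K) = dim ker((I - K)^*). We are in the second case, so we need both kernels. Kernel of I - K: (I - K) u = u - u (v·u) = u - u = 0, so ker(I - K) = span{u} = span{(1, 3, -3, 3)} (it is exactly 1-dimensional because rank(I - K) = 3). Kernel of the adjoint: K is real, so (I - K)^* = I - K^T = I - v u^T, and (I - v u^T) v = v - v (u·v) = 0; hence ker((I - K)^*) = span{v} = span{(-2, 3, 3, 1)}. Therefore (I - K) x = y is solvable iff <y, v> = 0, i.e. iff -2y_1 + 3y_2 + 3y_3 + y_4 = 0. When this holds, K y = u (v·y) = 0, so (I - K) y = y and x = y is a particular solution; the full solution set is the line x = y + c·u = y + c·(1, 3, -3, 3), c ∈ C.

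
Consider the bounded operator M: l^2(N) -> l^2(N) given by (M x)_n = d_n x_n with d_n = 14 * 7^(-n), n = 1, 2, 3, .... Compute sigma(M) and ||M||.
sigma(M) = {14 * 7^(-n) : n ≥ 1} ∪ {0}; ||M|| = 2

A bounded diagonal operator on l^2 with diagonal entries d_n has spectrum equal to the closure of {d_n : n ≥ 1}: every d_n is an eigenvalue (with eigenvector e_n), so {d_n} ⊂ sigma(M); the spectrum is closed, so its closure is too; and for lambda not in the closure, (M - lambda I) has bounded inverse (the diagonal entries 1/(d_n - lambda) are bounded). For our sequence d_n = 14 * 7^(-n), n = 1, 2, 3, ...:
  - {d_n} = {14 * 7^(-n) : n ≥ 1}; the only limit point is 0
  - closure = {14 * 7^(-n) : n ≥ 1} ∪ {0}
For the norm: a diagonal operator has ||M|| = sup_n |d_n|. Here d_n = 14 * 7^(-n) is positive and decreasing, so sup_n |d_n| = d_1 = 14/7 = 2. So ||M|| = 2.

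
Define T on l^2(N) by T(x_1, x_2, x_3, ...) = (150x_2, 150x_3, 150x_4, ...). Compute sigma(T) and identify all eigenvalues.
sigma(T) = closed disk {z in C : |z| ≤ 150}; sigma_p(T) = open disk {z in C : |z| < 150}

Note T = 150·V where V is the unit left shift (V x)_k = x_{k+1}; so sigma(T) = 150·sigma(V) and ||T|| = 150||V||. ||T x||^2 = 22500sum_{k≥2} |x_k|^2 ≤ 22500||x||^2, with equality on {x : x_1 = 0}, so ||T|| = 150. For any lambda with |lambda| < 150, set r = lambda/150 (|r| < 1); the vector x = (1, r, r^2, ...) is in l^2 and satisfies T x = 150(r, r^2, ...) = lambda x, so lambda is an eigenvalue. On the boundary |lambda| = 150 the geometric series diverges, so no l^2 eigenvector exists, but these lambda lie in the approximate point spectrum. Hence sigma(T) is the closed disk of radius 150 and sigma_p(T) is the open disk.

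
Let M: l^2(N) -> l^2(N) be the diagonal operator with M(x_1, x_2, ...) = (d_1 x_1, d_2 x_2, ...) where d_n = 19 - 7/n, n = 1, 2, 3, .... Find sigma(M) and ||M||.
sigma(M) = {19 - 7/n : n ≥ 1} ∪ {19}; ||M|| = 19

A bounded diagonal operator on l^2 with diagonal entries d_n has spectrum equal to the closure of {d_n : n ≥ 1}: every d_n is an eigenvalue (with eigenvector e_n), so {d_n} ⊂ sigma(M); the spectrum is closed, so its closure is too; and for lambda not in the closure, (M - lambda I) has bounded inverse (the diagonal entries 1/(d_n - lambda) are bounded). For our sequence d_n = 19 - 7/n, n = 1, 2, 3, ...:
  - {d_n} = {19 - 7/n : n ≥ 1}; the only limit point is 19
  - closure = {19 - 7/n : n ≥ 1} ∪ {19}
For the norm: a diagonal operator has ||M|| = sup_n |d_n|. Here d_n = 19 - 7/n increases monotonically from d_1 = 12 toward 19, with all terms in [12, 19); so sup_n |d_n| = 19 (the supremum is the limit, not attained). So ||M|| = 19.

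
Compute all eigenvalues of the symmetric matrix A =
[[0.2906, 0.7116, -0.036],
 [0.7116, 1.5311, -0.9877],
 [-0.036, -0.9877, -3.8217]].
sigma(A) ≈ {-4, 0, 2}

A is real symmetric, so its spectrum consists of real eigenvalues. Expanding the characteristic polynomial of the displayed matrix gives
  det(λ I - A) = p(λ) = λ^3 + (2)λ^2 + (-8)λ + (0).
Solving p(λ) = 0 yields eigenvalues ≈ -4, 0, 2. (A is shown rounded to 4 decimals, so these recover the underlying integer eigenvalues to within that precision.)
Verification: the trace of A = -2 equals the sum of eigenvalues -2, and det(A) ≈ -0.0001 matches the eigenvalue product 0.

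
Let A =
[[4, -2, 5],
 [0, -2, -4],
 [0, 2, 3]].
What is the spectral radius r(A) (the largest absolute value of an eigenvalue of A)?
r(A) = 4

The eigenvalues of A are the roots of its characteristic polynomial. With M = A (coefficients from the trace, the sum of principal 2x2 minors, and det A):
  p(λ) = det(λ I - M) = λ^3 - 5λ^2 + 6λ - 8.
By the rational root theorem any rational root is an integer divisor of 8. Testing λ = 4: p(4) = 64 - 80 + 24 - 8 = 0, so λ = 4 is a root. Dividing out (λ - 4) leaves p(λ) = (λ - 4)(λ^2 - λ + 2). For λ^2 - λ + 2 the discriminant is -7. It is negative, so the roots are the complex-conjugate pair λ = 1/2 ± (sqrt(7)/2) i ≈ 0.5 ± 1.3229i. For a conjugate pair the product of the roots equals the constant term, so |λ|^2 = 2 and |λ| = sqrt(2) ≈ 1.4142.
Thus the eigenvalues (to 4 decimals) are 0.5 ± 1.3229i (modulus 1.4142); 4 (modulus 4). The spectral radius is the largest modulus: r(A) = 4. (Cross-check: r(A) ≤ ||A||_2 ≈ 7.6974; equality holds whenever A is normal, though it can also hold for some non-normal A.)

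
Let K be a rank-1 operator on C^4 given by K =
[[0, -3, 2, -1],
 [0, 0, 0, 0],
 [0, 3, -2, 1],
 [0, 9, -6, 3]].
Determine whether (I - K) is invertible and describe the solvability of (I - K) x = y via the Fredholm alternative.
(I - K) is singular (det(I - K) = 0, i.e. 1 ∈ sigma(K)). (I - K) x = y is solvable iff y ⊥ ker((I - K)^*) = span{(0, -3, 2, -1)}, i.e. iff -3y_2 + 2y_3 - y_4 = 0. When solvable, the solutions are x = y + c·(1, 0, -1, -3), c arbitrary (ker(I - K) = span{(1, 0, -1, -3)}, dimension 1).

K has rank 1, so it is an outer product K = u v^T: every row of K is a multiple of one row vector. Reading off the entries, u = (1, 0, -1, -3) and v = (0, -3, 2, -1) (row i of K equals u_i·v^T). A rank-one matrix u v^T satisfies K u = u (v·u) and kills the (3)-dimensional subspace v^⊥, so its characteristic polynomial is lambda^3 (lambda - v·u) with v·u = tr K = 1. Hence the eigenvalues of I - K are 1 (multiplicity 3) and 1 - (1) = 0, so det(I - K) = 0. (Direct check: I - K =
[[1, 3, -2, 1],
 [0, 1, 0, 0],
 [0, -3, 3, -1],
 [0, -9, 6, -2]]
has determinant 0.) So 1 is an eigenvalue of K and (I - K) is not invertible. The finite-dimensional Fredholm alternative says: either (I - K) is invertible, or ker(I - K) ≠ {0} and then range(I - K) = ker((I - K)^*)^⊥, with dim ker(I - K) = dim ker((I - K)^*). We are in the second case, so we need both kernels. Kernel of I - K: (I - K) u = u - u (v·u) = u - u = 0, so ker(I - K) = span{u} = span{(1, 0, -1, -3)} (it is exactly 1-dimensional because rank(I - K) = 3). Kernel of the adjoint: K is real, so (I - K)^* = I - K^T = I - v u^T, and (I - v u^T) v = v - v (u·v) = 0; hence ker((I - K)^*) = span{v} = span{(0, -3, 2, -1)}. Therefore (I - K) x = y is solvable iff <y, v> = 0, i.e. iff -3y_2 + 2y_3 - y_4 = 0. When this holds, K y = u (v·y) = 0, so (I - K) y = y and x = y is a particular solution; the full solution set is the line x = y + c·u = y + c·(1, 0, -1, -3), c ∈ C.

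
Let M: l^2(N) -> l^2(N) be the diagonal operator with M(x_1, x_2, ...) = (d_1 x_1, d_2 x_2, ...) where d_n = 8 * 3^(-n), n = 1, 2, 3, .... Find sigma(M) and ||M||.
sigma(M) = {8 * 3^(-n) : n ≥ 1} ∪ {0}; ||M|| = 8/3

A bounded diagonal operator on l^2 with diagonal entries d_n has spectrum equal to the closure of {d_n : n ≥ 1}: every d_n is an eigenvalue (with eigenvector e_n), so {d_n} ⊂ sigma(M); the spectrum is closed, so its closure is too; and for lambda not in the closure, (M - lambda I) has bounded inverse (the diagonal entries 1/(d_n - lambda) are bounded). For our sequence d_n = 8 * 3^(-n), n = 1, 2, 3, ...:
  - {d_n} = {8 * 3^(-n) : n ≥ 1}; the only limit point is 0
  - closure = {8 * 3^(-n) : n ≥ 1} ∪ {0}
For the norm: a diagonal operator has ||M|| = sup_n |d_n|. Here d_n = 8 * 3^(-n) is positive and decreasing, so sup_n |d_n| = d_1 = 8/3. So ||M|| = 8/3.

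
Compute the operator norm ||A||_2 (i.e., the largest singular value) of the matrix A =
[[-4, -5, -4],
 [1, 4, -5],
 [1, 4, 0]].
||A||_2 ≈ 8.5136 (= sqrt(largest eigenvalue of A^T A))

||A||_2 = sigma_max(A) = sqrt(lambda_max(A^T A)). Form the symmetric matrix M = A^T A =
[[18, 28, 11],
 [28, 57, 0],
 [11, 0, 41]].
Its characteristic polynomial (trace, sum of principal 2x2 minors, determinant of M give the coefficients) is
  p(λ) = det(λ I - M) = λ^3 - 116λ^2 + 3196λ - 3025.
No integer candidate from the rational root theorem (±divisors of 3025) is a root, so the roots are irrational. The cubic discriminant is Δ = 7916754277 > 0, so there are three distinct real roots. p(0) = -3025 and p(1) = 56 have opposite signs, so a root lies in (0, 1); Newton's method refines it to λ ≈ 0.9811. p(42) = 671 and p(43) = -574 have opposite signs, so a root lies in (42, 43); Newton's method refines it to λ ≈ 42.5367. p(72) = -1009 and p(73) = 1136 have opposite signs, so a root lies in (72, 73); Newton's method refines it to λ ≈ 72.4822. Check (Vieta): the three roots sum to 116, matching tr M = 116.
So the eigenvalues of A^T A are ≈ 0.9811, 42.5367, 72.4822 (all ≥ 0, as they must be for A^T A). The largest is λ_max ≈ 72.4822, hence ||A||_2 = sqrt(λ_max) ≈ 8.5136.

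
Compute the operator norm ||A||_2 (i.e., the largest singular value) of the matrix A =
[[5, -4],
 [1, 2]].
||A||_2 = sqrt((46 + sqrt(1332))/2) ≈ 6.4225 (= sqrt(largest eigenvalue of A^T A))

||A||_2 = sigma_max(A) = sqrt(lambda_max(A^T A)). Form the symmetric matrix M = A^T A =
[[26, -18],
 [-18, 20]].
Its characteristic polynomial (trace, determinant of M give the coefficients) is
  p(λ) = det(λ I - M) = λ^2 - 46λ + 196.
For λ^2 - 46λ + 196 the discriminant is 1332. It is nonnegative but not a perfect square, so the roots are real and irrational: λ = (46 ± sqrt(1332))/2 ≈ 41.2483, 4.7517.
So the eigenvalues of A^T A are ≈ 4.7517, 41.2483 (all ≥ 0, as they must be for A^T A). The largest is λ_max = (46 + sqrt(1332))/2 ≈ 41.2483, hence ||A||_2 = sqrt(λ_max) = sqrt((46 + sqrt(1332))/2) ≈ 6.4225.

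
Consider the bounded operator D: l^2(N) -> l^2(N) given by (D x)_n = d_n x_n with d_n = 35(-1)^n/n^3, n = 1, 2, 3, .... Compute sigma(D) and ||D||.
sigma(D) = {35(-1)^n/n^3 : n ≥ 1} ∪ {0}; ||D|| = 35

A bounded diagonal operator on l^2 with diagonal entries d_n has spectrum equal to the closure of {d_n : n ≥ 1}: every d_n is an eigenvalue (with eigenvector e_n), so {d_n} ⊂ sigma(D); the spectrum is closed, so its closure is too; and for lambda not in the closure, (D - lambda I) has bounded inverse (the diagonal entries 1/(d_n - lambda) are bounded). For our sequence d_n = 35(-1)^n/n^3, n = 1, 2, 3, ...:
  - {d_n} = {35(-1)^n/n^3 : n ≥ 1}; the only limit point is 0
  - closure = {35(-1)^n/n^3 : n ≥ 1} ∪ {0}
For the norm: a diagonal operator has ||D|| = sup_n |d_n|. Here |d_n| = 35/n^3 is decreasing, so sup_n |d_n| = |d_1| = 35. So ||D|| = 35.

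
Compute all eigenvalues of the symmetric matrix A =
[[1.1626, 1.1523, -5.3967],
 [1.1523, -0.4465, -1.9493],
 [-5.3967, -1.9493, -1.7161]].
sigma(A) ≈ {-6, -1, 6}

A is real symmetric, so its spectrum consists of real eigenvalues. Expanding the characteristic polynomial of the displayed matrix gives
  det(λ I - A) = p(λ) = λ^3 + (1)λ^2 + (-36)λ + (-36).
Solving p(λ) = 0 yields eigenvalues ≈ -6, -1, 6. (A is shown rounded to 4 decimals, so these recover the underlying integer eigenvalues to within that precision.)
Verification: the trace of A = -1 equals the sum of eigenvalues -1, and det(A) ≈ 35.9998 matches the eigenvalue product 36.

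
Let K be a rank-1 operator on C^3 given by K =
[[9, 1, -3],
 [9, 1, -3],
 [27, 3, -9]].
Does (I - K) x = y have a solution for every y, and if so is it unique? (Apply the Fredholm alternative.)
(I - K) is singular (det(I - K) = 0, i.e. 1 ∈ sigma(K)). (I - K) x = y is solvable iff y ⊥ ker((I - K)^*) = span{(9, 1, -3)}, i.e. iff 9y_1 + y_2 - 3y_3 = 0. When solvable, the solutions are x = y + c·(1, 1, 3), c arbitrary (ker(I - K) = span{(1, 1, 3)}, dimension 1).

K has rank 1, so it is an outer product K = u v^T: every row of K is a multiple of one row vector. Reading off the entries, u = (1, 1, 3) and v = (9, 1, -3) (row i of K equals u_i·v^T). A rank-one matrix u v^T satisfies K u = u (v·u) and kills the (2)-dimensional subspace v^⊥, so its characteristic polynomial is lambda^2 (lambda - v·u) with v·u = tr K = 1. Hence the eigenvalues of I - K are 1 (multiplicity 2) and 1 - (1) = 0, so det(I - K) = 0. (Direct check: I - K =
[[-8, -1, 3],
 [-9, 0, 3],
 [-27, -3, 10]]
has determinant 0.) So 1 is an eigenvalue of K and (I - K) is not invertible. The finite-dimensional Fredholm alternative says: either (I - K) is invertible, or ker(I - K) ≠ {0} and then range(I - K) = ker((I - K)^*)^⊥, with dim ker(I - K) = dim ker((I - K)^*). We are in the second case, so we need both kernels. Kernel of I - K: (I - K) u = u - u (v·u) = u - u = 0, so ker(I - K) = span{u} = span{(1, 1, 3)} (it is exactly 1-dimensional because rank(I - K) = 2). Kernel of the adjoint: K is real, so (I - K)^* = I - K^T = I - v u^T, and (I - v u^T) v = v - v (u·v) = 0; hence ker((I - K)^*) = span{v} = span{(9, 1, -3)}. Therefore (I - K) x = y is solvable iff <y, v> = 0, i.e. iff 9y_1 + y_2 - 3y_3 = 0. When this holds, K y = u (v·y) = 0, so (I - K) y = y and x = y is a particular solution; the full solution set is the line x = y + c·u = y + c·(1, 1, 3), c ∈ C.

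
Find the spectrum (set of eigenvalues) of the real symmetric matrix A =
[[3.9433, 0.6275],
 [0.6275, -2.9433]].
sigma(A) ≈ {-3, 4}

A is real symmetric, so its spectrum consists of real eigenvalues. Expanding the characteristic polynomial of the displayed matrix gives
  det(λ I - A) = p(λ) = λ^2 + (-1)λ + (-12).
Solving p(λ) = 0 yields eigenvalues ≈ -3, 4. (A is shown rounded to 4 decimals, so these recover the underlying integer eigenvalues to within that precision.)
Verification: the trace of A = 1 equals the sum of eigenvalues 1, and det(A) ≈ -12.0001 matches the eigenvalue product -12.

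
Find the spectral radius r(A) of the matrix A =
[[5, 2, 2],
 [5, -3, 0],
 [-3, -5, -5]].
r(A) ≈ 6.1958

The eigenvalues of A are the roots of its characteristic polynomial. With M = A (coefficients from the trace, the sum of principal 2x2 minors, and det A):
  p(λ) = det(λ I - M) = λ^3 + 3λ^2 - 29λ - 57.
No integer candidate from the rational root theorem (±divisors of 57) is a root, so the roots are irrational. The cubic discriminant is Δ = 112820 > 0, so there are three distinct real roots. p(-7) = -50 and p(-6) = 9 have opposite signs, so a root lies in (-7, -6); Newton's method refines it to λ ≈ -6.1958. p(-2) = 5 and p(-1) = -26 have opposite signs, so a root lies in (-2, -1); Newton's method refines it to λ ≈ -1.8304. p(5) = -2 and p(6) = 93 have opposite signs, so a root lies in (5, 6); Newton's method refines it to λ ≈ 5.0262. Check (Vieta): the three roots sum to -3, matching tr M = -3.
Thus the eigenvalues (to 4 decimals) are -6.1958 (modulus 6.1958); -1.8304 (modulus 1.8304); 5.0262 (modulus 5.0262). The spectral radius is the largest modulus: r(A) ≈ 6.1958. (Cross-check: r(A) ≤ ||A||_2 ≈ 9.2605; equality holds whenever A is normal, though it can also hold for some non-normal A.)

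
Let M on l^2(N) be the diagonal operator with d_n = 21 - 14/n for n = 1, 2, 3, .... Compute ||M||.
||M|| = 21

For a diagonal operator on l^2 with entries d_n, ||M|| = sup_n |d_n|. Here d_1 = 7, d_2 = 14, ..., and d_n = 21 - 14/n increases monotonically toward 21. All terms lie in [7, 21), so |d_n| = d_n and the supremum is the limit 21, which is not attained by any individual d_n. Hence ||M|| = 21.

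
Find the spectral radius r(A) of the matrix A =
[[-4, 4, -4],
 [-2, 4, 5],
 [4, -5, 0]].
r(A) ≈ 5.7458

The eigenvalues of A are the roots of its characteristic polynomial. With M = A (coefficients from the trace, the sum of principal 2x2 minors, and det A):
  p(λ) = det(λ I - M) = λ^3 + 33λ - 4.
No integer candidate from the rational root theorem (±divisors of 4) is a root, so the roots are irrational. The cubic discriminant is Δ = -144180 < 0, so there is one real root and a complex-conjugate pair. p(0) = -4 and p(1) = 30 have opposite signs, so a root lies in (0, 1); Newton's method refines it to λ ≈ 0.1212. Dividing out (λ - (0.1212)) leaves approximately λ^2 + 0.1212λ + 33.0147. For λ^2 + 0.1212λ + 33.0147 the discriminant is -132.044. It is negative, so the remaining roots are the complex-conjugate pair λ ≈ -0.0606 ± 5.7455i. Their product equals the constant term, so |λ|^2 ≈ 33.0147 and |λ| ≈ 5.7458.
Thus the eigenvalues (to 4 decimals) are 0.1212 (modulus 0.1212); -0.0606 ± 5.7455i (modulus 5.7458). The spectral radius is the largest modulus: r(A) ≈ 5.7458. (Cross-check: r(A) ≤ ||A||_2 ≈ 9.5782; equality holds whenever A is normal, though it can also hold for some non-normal A.)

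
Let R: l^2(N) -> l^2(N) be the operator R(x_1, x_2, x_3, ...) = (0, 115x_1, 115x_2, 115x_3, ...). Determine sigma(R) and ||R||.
sigma(R) = closed disk {z in C : |z| ≤ 115}; ||R|| = 115

Note R = 115·U where U is the unit right shift (U x)_k = x_{k-1} (with x_0 := 0); so ||R|| = 115||U|| and sigma(R) = 115·sigma(U). ||R x||^2 = sum_{k≥1} |115x_k|^2 = 13225||x||^2, so ||R|| = 115 and sigma(R) ⊂ {|z| ≤ 115}. For any |lambda| < 115, the equation (R - lambda I) x = 0 forces x_1 = 0, then 115x_k = lambda x_{k+1} ⇒ x = 0, so R has no eigenvalues. But (R - lambda I) is not surjective for |lambda| < 115: solving (R - lambda I) x = e_1 would require x_n proportional to (lambda/115)^(-n), which is not in l^2. So every |lambda| < 115 lies in the residual spectrum. The boundary |lambda| = 115 is in the approximate point spectrum (the spectrum is closed). Hence sigma(R) is the closed disk of radius 115.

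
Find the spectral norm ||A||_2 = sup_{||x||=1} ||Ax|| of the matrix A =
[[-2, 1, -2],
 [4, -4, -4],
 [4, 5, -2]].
||A||_2 ≈ 7.1381 (= sqrt(largest eigenvalue of A^T A))

||A||_2 = sigma_max(A) = sqrt(lambda_max(A^T A)). Form the symmetric matrix M = A^T A =
[[36, 2, -20],
 [2, 42, 4],
 [-20, 4, 24]].
Its characteristic polynomial (trace, sum of principal 2x2 minors, determinant of M give the coefficients) is
  p(λ) = det(λ I - M) = λ^3 - 102λ^2 + 2964λ - 18496.
No integer candidate from the rational root theorem (±divisors of 18496) is a root, so the roots are irrational. The cubic discriminant is Δ = 148039488 > 0, so there are three distinct real roots. p(8) = -800 and p(9) = 647 have opposite signs, so a root lies in (8, 9); Newton's method refines it to λ ≈ 8.5397. p(42) = 152 and p(43) = -135 have opposite signs, so a root lies in (42, 43); Newton's method refines it to λ ≈ 42.5074. p(50) = -296 and p(51) = 17 have opposite signs, so a root lies in (50, 51); Newton's method refines it to λ ≈ 50.9529. Check (Vieta): the three roots sum to 102, matching tr M = 102.
So the eigenvalues of A^T A are ≈ 8.5397, 42.5074, 50.9529 (all ≥ 0, as they must be for A^T A). The largest is λ_max ≈ 50.9529, hence ||A||_2 = sqrt(λ_max) ≈ 7.1381.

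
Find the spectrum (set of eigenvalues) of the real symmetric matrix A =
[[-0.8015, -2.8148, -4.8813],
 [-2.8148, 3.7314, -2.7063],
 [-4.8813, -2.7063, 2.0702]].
sigma(A) ≈ {-6, 5, 6}

A is real symmetric, so its spectrum consists of real eigenvalues. Expanding the characteristic polynomial of the displayed matrix gives
  det(λ I - A) = p(λ) = λ^3 + (-5)λ^2 + (-36)λ + (180).
Solving p(λ) = 0 yields eigenvalues ≈ -6, 5, 6. (A is shown rounded to 4 decimals, so these recover the underlying integer eigenvalues to within that precision.)
Verification: the trace of A = 5 equals the sum of eigenvalues 5, and det(A) ≈ -180.0004 matches the eigenvalue product -180.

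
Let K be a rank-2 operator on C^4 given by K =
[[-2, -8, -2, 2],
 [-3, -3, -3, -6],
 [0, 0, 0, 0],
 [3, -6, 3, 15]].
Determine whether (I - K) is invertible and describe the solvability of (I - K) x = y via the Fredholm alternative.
(I - K) is invertible (det(I - K) = -144 ≠ 0), so for every y in C^4 the equation (I - K) x = y has a unique solution.

K has rank 2 and factors as K = U V^T = u1 v1^T + u2 v2^T with u1 = (-2, 0, 0, -3), v1 = (0, 3, 0, -3), u2 = (2, 3, 0, -3), v2 = (-1, -1, -1, -2) (multiplying out reproduces the displayed K). The nonzero eigenvalues of U V^T coincide with those of the 2 x 2 matrix G = V^T U = [[v1·u1, v1·u2], [v2·u1, v2·u2]] = [[9, 18], [8, 1]], and by the Sylvester determinant identity det(I_4 - U V^T) = det(I_2 - V^T U) = det([[-8, -18], [-8, 0]]) = (-8)(0) - (-18)(-8) = -144. (Direct check: I - K =
[[3, 8, 2, -2],
 [3, 4, 3, 6],
 [0, 0, 1, 0],
 [-3, 6, -3, -14]]
has determinant -144.) The finite-dimensional Fredholm alternative says: either (I - K) is invertible, or ker(I - K) ≠ {0} and then range(I - K) = ker((I - K)^*)^⊥, with dim ker(I - K) = dim ker((I - K)^*). Since det(I - K) ≠ 0, 1 is not an eigenvalue of K and ker(I - K) = {0}, so we are in the first case: for every y there is a unique x = (I - K)^(-1) y. (Explicitly, by the Woodbury identity, (I - U V^T)^(-1) = I + U (I_2 - G)^(-1) V^T.)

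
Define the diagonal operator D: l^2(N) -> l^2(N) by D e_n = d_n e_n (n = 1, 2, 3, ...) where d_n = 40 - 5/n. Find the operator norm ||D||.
||D|| = 40

For a diagonal operator on l^2 with entries d_n, ||D|| = sup_n |d_n|. Here d_1 = 35, d_2 = 75/2, ..., and d_n = 40 - 5/n increases monotonically toward 40. All terms lie in [35, 40), so |d_n| = d_n and the supremum is the limit 40, which is not attained by any individual d_n. Hence ||D|| = 40.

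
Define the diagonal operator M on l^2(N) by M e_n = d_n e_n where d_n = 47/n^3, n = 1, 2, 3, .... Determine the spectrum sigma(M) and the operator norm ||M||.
sigma(M) = {47/n^3 : n ≥ 1} ∪ {0}; ||M|| = 47

A bounded diagonal operator on l^2 with diagonal entries d_n has spectrum equal to the closure of {d_n : n ≥ 1}: every d_n is an eigenvalue (with eigenvector e_n), so {d_n} ⊂ sigma(M); the spectrum is closed, so its closure is too; and for lambda not in the closure, (M - lambda I) has bounded inverse (the diagonal entries 1/(d_n - lambda) are bounded). For our sequence d_n = 47/n^3, n = 1, 2, 3, ...:
  - {d_n} = {47/n^3 : n ≥ 1}; the only limit point is 0
  - closure = {47/n^3 : n ≥ 1} ∪ {0}
For the norm: a diagonal operator has ||M|| = sup_n |d_n|. Here d_n = 47/n^3 is positive and decreasing, so sup_n |d_n| = d_1 = 47. So ||M|| = 47.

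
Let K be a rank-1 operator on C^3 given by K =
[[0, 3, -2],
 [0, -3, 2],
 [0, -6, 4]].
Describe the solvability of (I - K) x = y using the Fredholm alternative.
(I - K) is singular (det(I - K) = 0, i.e. 1 ∈ sigma(K)). (I - K) x = y is solvable iff y ⊥ ker((I - K)^*) = span{(0, 3, -2)}, i.e. iff 3y_2 - 2y_3 = 0. When solvable, the solutions are x = y + c·(1, -1, -2), c arbitrary (ker(I - K) = span{(1, -1, -2)}, dimension 1).

K has rank 1, so it is an outer product K = u v^T: every row of K is a multiple of one row vector. Reading off the entries, u = (1, -1, -2) and v = (0, 3, -2) (row i of K equals u_i·v^T). A rank-one matrix u v^T satisfies K u = u (v·u) and kills the (2)-dimensional subspace v^⊥, so its characteristic polynomial is lambda^2 (lambda - v·u) with v·u = tr K = 1. Hence the eigenvalues of I - K are 1 (multiplicity 2) and 1 - (1) = 0, so det(I - K) = 0. (Direct check: I - K =
[[1, -3, 2],
 [0, 4, -2],
 [0, 6, -3]]
has determinant 0.) So 1 is an eigenvalue of K and (I - K) is not invertible. The finite-dimensional Fredholm alternative says: either (I - K) is invertible, or ker(I - K) ≠ {0} and then range(I - K) = ker((I - K)^*)^⊥, with dim ker(I - K) = dim ker((I - K)^*). We are in the second case, so we need both kernels. Kernel of I - K: (I - K) u = u - u (v·u) = u - u = 0, so ker(I - K) = span{u} = span{(1, -1, -2)} (it is exactly 1-dimensional because rank(I - K) = 2). Kernel of the adjoint: K is real, so (I - K)^* = I - K^T = I - v u^T, and (I - v u^T) v = v - v (u·v) = 0; hence ker((I - K)^*) = span{v} = span{(0, 3, -2)}. Therefore (I - K) x = y is solvable iff <y, v> = 0, i.e. iff 3y_2 - 2y_3 = 0. When this holds, K y = u (v·y) = 0, so (I - K) y = y and x = y is a particular solution; the full solution set is the line x = y + c·u = y + c·(1, -1, -2), c ∈ C.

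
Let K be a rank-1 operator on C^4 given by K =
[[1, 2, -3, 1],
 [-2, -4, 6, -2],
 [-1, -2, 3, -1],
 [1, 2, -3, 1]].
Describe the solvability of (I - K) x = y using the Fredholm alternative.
(I - K) is singular (det(I - K) = 0, i.e. 1 ∈ sigma(K)). (I - K) x = y is solvable iff y ⊥ ker((I - K)^*) = span{(1, 2, -3, 1)}, i.e. iff y_1 + 2y_2 - 3y_3 + y_4 = 0. When solvable, the solutions are x = y + c·(1, -2, -1, 1), c arbitrary (ker(I - K) = span{(1, -2, -1, 1)}, dimension 1).

K has rank 1, so it is an outer product K = u v^T: every row of K is a multiple of one row vector. Reading off the entries, u = (1, -2, -1, 1) and v = (1, 2, -3, 1) (row i of K equals u_i·v^T). A rank-one matrix u v^T satisfies K u = u (v·u) and kills the (3)-dimensional subspace v^⊥, so its characteristic polynomial is lambda^3 (lambda - v·u) with v·u = tr K = 1. Hence the eigenvalues of I - K are 1 (multiplicity 3) and 1 - (1) = 0, so det(I - K) = 0. (Direct check: I - K =
[[0, -2, 3, -1],
 [2, 5, -6, 2],
 [1, 2, -2, 1],
 [-1, -2, 3, 0]]
has determinant 0.) So 1 is an eigenvalue of K and (I - K) is not invertible. The finite-dimensional Fredholm alternative says: either (I - K) is invertible, or ker(I - K) ≠ {0} and then range(I - K) = ker((I - K)^*)^⊥, with dim ker(I - K) = dim ker((I - K)^*). We are in the second case, so we need both kernels. Kernel of I - K: (I - K) u = u - u (v·u) = u - u = 0, so ker(I - K) = span{u} = span{(1, -2, -1, 1)} (it is exactly 1-dimensional because rank(I - K) = 3). Kernel of the adjoint: K is real, so (I - K)^* = I - K^T = I - v u^T, and (I - v u^T) v = v - v (u·v) = 0; hence ker((I - K)^*) = span{v} = span{(1, 2, -3, 1)}. Therefore (I - K) x = y is solvable iff <y, v> = 0, i.e. iff y_1 + 2y_2 - 3y_3 + y_4 = 0. When this holds, K y = u (v·y) = 0, so (I - K) y = y and x = y is a particular solution; the full solution set is the line x = y + c·u = y + c·(1, -2, -1, 1), c ∈ C.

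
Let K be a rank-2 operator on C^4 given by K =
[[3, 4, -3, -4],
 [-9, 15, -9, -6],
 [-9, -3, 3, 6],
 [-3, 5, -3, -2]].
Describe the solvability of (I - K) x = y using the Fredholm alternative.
(I - K) is invertible (det(I - K) = 57 ≠ 0), so for every y in C^4 the equation (I - K) x = y has a unique solution.

K has rank 2 and factors as K = U V^T = u1 v1^T + u2 v2^T with u1 = (2, 3, -3, 1), v1 = (0, 3, -2, -2), u2 = (-1, 3, 3, 1), v2 = (-3, 2, -1, 0) (multiplying out reproduces the displayed K). The nonzero eigenvalues of U V^T coincide with those of the 2 x 2 matrix G = V^T U = [[v1·u1, v1·u2], [v2·u1, v2·u2]] = [[13, 1], [3, 6]], and by the Sylvester determinant identity det(I_4 - U V^T) = det(I_2 - V^T U) = det([[-12, -1], [-3, -5]]) = (-12)(-5) - (-1)(-3) = 57. (Direct check: I - K =
[[-2, -4, 3, 4],
 [9, -14, 9, 6],
 [9, 3, -2, -6],
 [3, -5, 3, 3]]
has determinant 57.) The finite-dimensional Fredholm alternative says: either (I - K) is invertible, or ker(I - K) ≠ {0} and then range(I - K) = ker((I - K)^*)^⊥, with dim ker(I - K) = dim ker((I - K)^*). Since det(I - K) ≠ 0, 1 is not an eigenvalue of K and ker(I - K) = {0}, so we are in the first case: for every y there is a unique x = (I - K)^(-1) y. (Explicitly, by the Woodbury identity, (I - U V^T)^(-1) = I + U (I_2 - G)^(-1) V^T.)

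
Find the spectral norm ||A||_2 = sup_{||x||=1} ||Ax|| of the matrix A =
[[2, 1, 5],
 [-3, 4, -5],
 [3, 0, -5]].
||A||_2 ≈ 9.0084 (= sqrt(largest eigenvalue of A^T A))

||A||_2 = sigma_max(A) = sqrt(lambda_max(A^T A)). Form the symmetric matrix M = A^T A =
[[22, -10, 10],
 [-10, 17, -15],
 [10, -15, 75]].
Its characteristic polynomial (trace, sum of principal 2x2 minors, determinant of M give the coefficients) is
  p(λ) = det(λ I - M) = λ^3 - 114λ^2 + 2874λ - 16900.
No integer candidate from the rational root theorem (±divisors of 16900) is a root, so the roots are irrational. The cubic discriminant is Δ = 4192840800 > 0, so there are three distinct real roots. p(8) = -692 and p(9) = 461 have opposite signs, so a root lies in (8, 9); Newton's method refines it to λ ≈ 8.5815. p(24) = 236 and p(25) = -675 have opposite signs, so a root lies in (24, 25); Newton's method refines it to λ ≈ 24.2678. p(81) = -619 and p(82) = 3600 have opposite signs, so a root lies in (81, 82); Newton's method refines it to λ ≈ 81.1507. Check (Vieta): the three roots sum to 114, matching tr M = 114.
So the eigenvalues of A^T A are ≈ 8.5815, 24.2678, 81.1507 (all ≥ 0, as they must be for A^T A). The largest is λ_max ≈ 81.1507, hence ||A||_2 = sqrt(λ_max) ≈ 9.0084.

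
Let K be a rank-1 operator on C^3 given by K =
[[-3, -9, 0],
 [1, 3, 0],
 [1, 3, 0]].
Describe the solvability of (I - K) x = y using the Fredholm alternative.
(I - K) is invertible (det(I - K) = 1 ≠ 0), so for every y in C^3 the equation (I - K) x = y has a unique solution.

K has rank 1, so it is an outer product K = u v^T: every row of K is a multiple of one row vector. Reading off the entries, u = (-3, 1, 1) and v = (1, 3, 0) (row i of K equals u_i·v^T). A rank-one matrix u v^T satisfies K u = u (v·u) and kills the (2)-dimensional subspace v^⊥, so its characteristic polynomial is lambda^2 (lambda - v·u) with v·u = tr K = 0. Hence the eigenvalues of I - K are 1 (multiplicity 2) and 1 - (0) = 1, so det(I - K) = 1. (Direct check: I - K =
[[4, 9, 0],
 [-1, -2, 0],
 [-1, -3, 1]]
has determinant 1.) The finite-dimensional Fredholm alternative says: either (I - K) is invertible, or ker(I - K) ≠ {0} and then range(I - K) = ker((I - K)^*)^⊥, with dim ker(I - K) = dim ker((I - K)^*). Since det(I - K) ≠ 0, 1 is not an eigenvalue of K and ker(I - K) = {0}, so we are in the first case: for every y there is a unique x = (I - K)^(-1) y. Explicitly, by the Sherman–Morrison formula, (I - u v^T)^(-1) = I + u v^T/(1 - v·u), i.e. (I - K)^(-1) = I + K.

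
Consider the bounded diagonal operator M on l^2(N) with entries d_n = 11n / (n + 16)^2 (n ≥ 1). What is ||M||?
||M|| = 11/64 (attained at n = 16)

For M diagonal, ||M|| = sup_n |d_n|. Treat f(x) = 11x / (x + 16)^2 for real x > 0. By the quotient rule, f'(x) = 11(16 - x)/(x + 16)^3, which is positive for x < 16 and negative for x > 16. So f has a unique maximum at x = 16, and since 16 is a positive integer, the supremum over n ≥ 1 is attained at n = 16: d_16 = 11·16/(16 + 16)^2 = 11·16/1024 = 11/64. Hence ||M|| = 11/64.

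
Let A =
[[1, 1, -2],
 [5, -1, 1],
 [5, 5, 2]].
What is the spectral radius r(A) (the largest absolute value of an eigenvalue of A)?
r(A) ≈ 4.4371

The eigenvalues of A are the roots of its characteristic polynomial. With M = A (coefficients from the trace, the sum of principal 2x2 minors, and det A):
  p(λ) = det(λ I - M) = λ^3 - 2λ^2 - λ + 72.
No integer candidate from the rational root theorem (±divisors of 72) is a root, so the roots are irrational. The cubic discriminant is Δ = -135064 < 0, so there is one real root and a complex-conjugate pair. p(-4) = -20 and p(-3) = 30 have opposite signs, so a root lies in (-4, -3); Newton's method refines it to λ ≈ -3.657. Dividing out (λ - (-3.657)) leaves approximately λ^2 - 5.657λ + 19.688. For λ^2 - 5.657λ + 19.688 the discriminant is -46.75. It is negative, so the remaining roots are the complex-conjugate pair λ ≈ 2.8285 ± 3.4187i. Their product equals the constant term, so |λ|^2 ≈ 19.688 and |λ| ≈ 4.4371.
Thus the eigenvalues (to 4 decimals) are -3.657 (modulus 3.657); 2.8285 ± 3.4187i (modulus 4.4371). The spectral radius is the largest modulus: r(A) ≈ 4.4371. (Cross-check: r(A) ≤ ||A||_2 ≈ 8.182; equality holds whenever A is normal, though it can also hold for some non-normal A.)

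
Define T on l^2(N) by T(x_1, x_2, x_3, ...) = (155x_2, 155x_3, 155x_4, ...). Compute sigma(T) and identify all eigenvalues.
sigma(T) = closed disk {z in C : |z| ≤ 155}; sigma_p(T) = open disk {z in C : |z| < 155}

Note T = 155·V where V is the unit left shift (V x)_k = x_{k+1}; so sigma(T) = 155·sigma(V) and ||T|| = 155||V||. ||T x||^2 = 24025sum_{k≥2} |x_k|^2 ≤ 24025||x||^2, with equality on {x : x_1 = 0}, so ||T|| = 155. For any lambda with |lambda| < 155, set r = lambda/155 (|r| < 1); the vector x = (1, r, r^2, ...) is in l^2 and satisfies T x = 155(r, r^2, ...) = lambda x, so lambda is an eigenvalue. On the boundary |lambda| = 155 the geometric series diverges, so no l^2 eigenvector exists, but these lambda lie in the approximate point spectrum. Hence sigma(T) is the closed disk of radius 155 and sigma_p(T) is the open disk.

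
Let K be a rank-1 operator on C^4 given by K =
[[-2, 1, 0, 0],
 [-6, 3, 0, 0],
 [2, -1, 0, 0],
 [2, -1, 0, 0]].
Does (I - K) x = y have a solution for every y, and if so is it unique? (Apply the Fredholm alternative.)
(I - K) is singular (det(I - K) = 0, i.e. 1 ∈ sigma(K)). (I - K) x = y is solvable iff y ⊥ ker((I - K)^*) = span{(-2, 1, 0, 0)}, i.e. iff -2y_1 + y_2 = 0. When solvable, the solutions are x = y + c·(1, 3, -1, -1), c arbitrary (ker(I - K) = span{(1, 3, -1, -1)}, dimension 1).

K has rank 1, so it is an outer product K = u v^T: every row of K is a multiple of one row vector. Reading off the entries, u = (1, 3, -1, -1) and v = (-2, 1, 0, 0) (row i of K equals u_i·v^T). A rank-one matrix u v^T satisfies K u = u (v·u) and kills the (3)-dimensional subspace v^⊥, so its characteristic polynomial is lambda^3 (lambda - v·u) with v·u = tr K = 1. Hence the eigenvalues of I - K are 1 (multiplicity 3) and 1 - (1) = 0, so det(I - K) = 0. (Direct check: I - K =
[[3, -1, 0, 0],
 [6, -2, 0, 0],
 [-2, 1, 1, 0],
 [-2, 1, 0, 1]]
has determinant 0.) So 1 is an eigenvalue of K and (I - K) is not invertible. The finite-dimensional Fredholm alternative says: either (I - K) is invertible, or ker(I - K) ≠ {0} and then range(I - K) = ker((I - K)^*)^⊥, with dim ker(I - K) = dim ker((I - K)^*). We are in the second case, so we need both kernels. Kernel of I - K: (I - K) u = u - u (v·u) = u - u = 0, so ker(I - K) = span{u} = span{(1, 3, -1, -1)} (it is exactly 1-dimensional because rank(I - K) = 3). Kernel of the adjoint: K is real, so (I - K)^* = I - K^T = I - v u^T, and (I - v u^T) v = v - v (u·v) = 0; hence ker((I - K)^*) = span{v} = span{(-2, 1, 0, 0)}. Therefore (I - K) x = y is solvable iff <y, v> = 0, i.e. iff -2y_1 + y_2 = 0. When this holds, K y = u (v·y) = 0, so (I - K) y = y and x = y is a particular solution; the full solution set is the line x = y + c·u = y + c·(1, 3, -1, -1), c ∈ C.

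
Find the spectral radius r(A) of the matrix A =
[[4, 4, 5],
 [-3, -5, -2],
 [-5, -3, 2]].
r(A) ≈ 4.8717

The eigenvalues of A are the roots of its characteristic polynomial. With M = A (coefficients from the trace, the sum of principal 2x2 minors, and det A):
  p(λ) = det(λ I - M) = λ^3 - λ^2 + 9λ + 80.
No integer candidate from the rational root theorem (±divisors of 80) is a root, so the roots are irrational. The cubic discriminant is Δ = -188275 < 0, so there is one real root and a complex-conjugate pair. p(-4) = -36 and p(-3) = 17 have opposite signs, so a root lies in (-4, -3); Newton's method refines it to λ ≈ -3.3708. Dividing out (λ - (-3.3708)) leaves approximately λ^2 - 4.3708λ + 23.7332. For λ^2 - 4.3708λ + 23.7332 the discriminant is -75.8287. It is negative, so the remaining roots are the complex-conjugate pair λ ≈ 2.1854 ± 4.354i. Their product equals the constant term, so |λ|^2 ≈ 23.7332 and |λ| ≈ 4.8717.
Thus the eigenvalues (to 4 decimals) are -3.3708 (modulus 3.3708); 2.1854 ± 4.354i (modulus 4.8717). The spectral radius is the largest modulus: r(A) ≈ 4.8717. (Cross-check: r(A) ≤ ||A||_2 ≈ 10.338; equality holds whenever A is normal, though it can also hold for some non-normal A.)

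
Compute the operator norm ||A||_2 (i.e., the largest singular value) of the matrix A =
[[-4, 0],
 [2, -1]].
||A||_2 = sqrt((21 + sqrt(377))/2) ≈ 4.4954 (= sqrt(largest eigenvalue of A^T A))

||A||_2 = sigma_max(A) = sqrt(lambda_max(A^T A)). Form the symmetric matrix M = A^T A =
[[20, -2],
 [-2, 1]].
Its characteristic polynomial (trace, determinant of M give the coefficients) is
  p(λ) = det(λ I - M) = λ^2 - 21λ + 16.
For λ^2 - 21λ + 16 the discriminant is 377. It is nonnegative but not a perfect square, so the roots are real and irrational: λ = (21 ± sqrt(377))/2 ≈ 20.2082, 0.7918.
So the eigenvalues of A^T A are ≈ 0.7918, 20.2082 (all ≥ 0, as they must be for A^T A). The largest is λ_max = (21 + sqrt(377))/2 ≈ 20.2082, hence ||A||_2 = sqrt(λ_max) = sqrt((21 + sqrt(377))/2) ≈ 4.4954.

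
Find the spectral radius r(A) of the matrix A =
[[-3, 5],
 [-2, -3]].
r(A) = sqrt(19) ≈ 4.3589

The eigenvalues of A are the roots of its characteristic polynomial. With M = A (coefficients from the trace and determinant):
  p(λ) = det(λ I - M) = λ^2 + 6λ + 19.
For λ^2 + 6λ + 19 the discriminant is -40. It is negative, so the roots are the complex-conjugate pair λ = -3 ± (sqrt(40)/2) i ≈ -3 ± 3.1623i. For a conjugate pair the product of the roots equals the constant term, so |λ|^2 = 19 and |λ| = sqrt(19) ≈ 4.3589.
Thus the eigenvalues (to 4 decimals) are -3 ± 3.1623i (modulus 4.3589). The spectral radius is the largest modulus: r(A) = sqrt(19) ≈ 4.3589. (Cross-check: r(A) ≤ ||A||_2 ≈ 6.1098; equality holds whenever A is normal, though it can also hold for some non-normal A.)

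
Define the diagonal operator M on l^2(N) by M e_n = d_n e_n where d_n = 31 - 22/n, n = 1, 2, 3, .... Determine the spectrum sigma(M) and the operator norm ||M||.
sigma(M) = {31 - 22/n : n ≥ 1} ∪ {31}; ||M|| = 31

A bounded diagonal operator on l^2 with diagonal entries d_n has spectrum equal to the closure of {d_n : n ≥ 1}: every d_n is an eigenvalue (with eigenvector e_n), so {d_n} ⊂ sigma(M); the spectrum is closed, so its closure is too; and for lambda not in the closure, (M - lambda I) has bounded inverse (the diagonal entries 1/(d_n - lambda) are bounded). For our sequence d_n = 31 - 22/n, n = 1, 2, 3, ...:
  - {d_n} = {31 - 22/n : n ≥ 1}; the only limit point is 31
  - closure = {31 - 22/n : n ≥ 1} ∪ {31}
For the norm: a diagonal operator has ||M|| = sup_n |d_n|. Here d_n = 31 - 22/n increases monotonically from d_1 = 9 toward 31, with all terms in [9, 31); so sup_n |d_n| = 31 (the supremum is the limit, not attained). So ||M|| = 31.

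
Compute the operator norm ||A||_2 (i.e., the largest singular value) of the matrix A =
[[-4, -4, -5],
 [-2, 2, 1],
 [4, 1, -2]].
||A||_2 ≈ 7.7302 (= sqrt(largest eigenvalue of A^T A))

||A||_2 = sigma_max(A) = sqrt(lambda_max(A^T A)). Form the symmetric matrix M = A^T A =
[[36, 16, 10],
 [16, 21, 20],
 [10, 20, 30]].
Its characteristic polynomial (trace, sum of principal 2x2 minors, determinant of M give the coefficients) is
  p(λ) = det(λ I - M) = λ^3 - 87λ^2 + 1710λ - 4900.
No integer candidate from the rational root theorem (±divisors of 4900) is a root, so the roots are irrational. The cubic discriminant is Δ = 1698254100 > 0, so there are three distinct real roots. p(3) = -526 and p(4) = 612 have opposite signs, so a root lies in (3, 4); Newton's method refines it to λ ≈ 3.4456. p(23) = 574 and p(24) = -148 have opposite signs, so a root lies in (23, 24); Newton's method refines it to λ ≈ 23.7986. p(59) = -1478 and p(60) = 500 have opposite signs, so a root lies in (59, 60); Newton's method refines it to λ ≈ 59.7558. Check (Vieta): the three roots sum to 87, matching tr M = 87.
So the eigenvalues of A^T A are ≈ 3.4456, 23.7986, 59.7558 (all ≥ 0, as they must be for A^T A). The largest is λ_max ≈ 59.7558, hence ||A||_2 = sqrt(λ_max) ≈ 7.7302.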